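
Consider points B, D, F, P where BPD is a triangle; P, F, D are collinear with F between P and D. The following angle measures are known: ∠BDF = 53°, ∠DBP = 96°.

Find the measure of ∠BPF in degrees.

1. ∠BDP = 53°  [F on ray DP]
2. ∠BPD = 31°  [△BPD]
3. ∠BPF = 31°  [F on ray PD]

∠BPF = 31°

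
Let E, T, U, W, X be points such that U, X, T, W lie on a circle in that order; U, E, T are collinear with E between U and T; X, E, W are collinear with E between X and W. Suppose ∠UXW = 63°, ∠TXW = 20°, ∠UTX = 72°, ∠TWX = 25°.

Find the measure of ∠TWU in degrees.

1. ∠UTW = 63°  [same arc UW]
2. ∠TUW = 20°  [same arc TW]
3. ∠TWU = 97°  [△UTW]

∠TWU = 97°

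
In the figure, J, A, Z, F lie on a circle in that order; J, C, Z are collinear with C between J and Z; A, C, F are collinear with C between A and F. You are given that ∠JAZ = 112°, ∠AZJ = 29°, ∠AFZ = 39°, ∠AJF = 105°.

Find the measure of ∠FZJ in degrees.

1. ∠AFJ = 29°  [same arc JA]
2. ∠FAJ = 46°  [△JAF]
3. ∠FZJ = 46°  [same arc JF]

∠FZJ = 46°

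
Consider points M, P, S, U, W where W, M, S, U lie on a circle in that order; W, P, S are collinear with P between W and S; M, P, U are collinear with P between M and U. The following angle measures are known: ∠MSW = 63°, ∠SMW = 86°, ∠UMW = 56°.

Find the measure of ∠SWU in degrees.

1. ∠SUW = 94°  [cyclic WMSU, opposite ∠M+∠U]
2. ∠USW = 56°  [same arc WU]
3. ∠SWU = 30°  [△WSU]

∠SWU = 30°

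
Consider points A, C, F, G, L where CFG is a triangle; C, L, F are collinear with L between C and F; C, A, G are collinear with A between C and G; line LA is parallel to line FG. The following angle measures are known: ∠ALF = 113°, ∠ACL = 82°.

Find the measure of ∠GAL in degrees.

∠GAL = 149°

1. ∠ALC = 67°  [linear pair at L on CF]
2. ∠CAL = 31°  [△CLA]
3. ∠GAL = 149°  [linear pair at A on CG]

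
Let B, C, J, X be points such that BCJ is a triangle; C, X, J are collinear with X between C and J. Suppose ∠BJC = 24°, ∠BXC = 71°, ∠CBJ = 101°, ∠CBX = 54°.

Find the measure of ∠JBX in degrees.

1. ∠BJX = 24°  [X on ray JC]
2. ∠BXJ = 109°  [linear pair at X on CJ]
3. ∠JBX = 47°  [△BXJ]

∠JBX = 47°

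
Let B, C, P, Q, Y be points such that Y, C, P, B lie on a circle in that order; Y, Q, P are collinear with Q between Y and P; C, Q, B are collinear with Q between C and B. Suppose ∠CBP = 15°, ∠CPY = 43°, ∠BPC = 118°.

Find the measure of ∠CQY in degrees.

∠CQY = 90°

1. ∠BCP = 47°  [△CPB]
2. ∠CQP = 90°  [△CQP]
3. ∠CQY = 90°  [linear pair at Q on YP]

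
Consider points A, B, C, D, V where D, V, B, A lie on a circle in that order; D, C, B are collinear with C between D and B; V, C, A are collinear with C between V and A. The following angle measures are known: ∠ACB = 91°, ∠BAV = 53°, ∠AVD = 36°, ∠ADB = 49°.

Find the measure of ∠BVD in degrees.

1. ∠ABD = 36°  [△BCA]
2. ∠BAD = 95°  [△DBA]
3. ∠BVD = 85°  [cyclic DVBA, opposite ∠V+∠A]

∠BVD = 85°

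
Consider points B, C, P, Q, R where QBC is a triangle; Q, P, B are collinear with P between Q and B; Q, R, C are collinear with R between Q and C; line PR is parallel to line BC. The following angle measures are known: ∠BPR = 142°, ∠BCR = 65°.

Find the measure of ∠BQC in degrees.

∠BQC = 77°

1. ∠QPR = 38°  [linear pair at P on QB]
2. ∠BCQ = 65°  [R on ray CQ]
3. ∠CBQ = 38°  [PR∥BC, corresponding at P]
4. ∠BQC = 77°  [△QBC]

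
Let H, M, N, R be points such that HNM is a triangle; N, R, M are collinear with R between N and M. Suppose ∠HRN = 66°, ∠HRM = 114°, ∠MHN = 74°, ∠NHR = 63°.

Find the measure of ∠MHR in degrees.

∠MHR = 11°

1. ∠HNR = 51°  [△HNR]
2. ∠HNM = 51°  [R on ray NM]
3. ∠HMN = 55°  [△HNM]
4. ∠HMR = 55°  [R on ray MN]
5. ∠MHR = 11°  [△HRM]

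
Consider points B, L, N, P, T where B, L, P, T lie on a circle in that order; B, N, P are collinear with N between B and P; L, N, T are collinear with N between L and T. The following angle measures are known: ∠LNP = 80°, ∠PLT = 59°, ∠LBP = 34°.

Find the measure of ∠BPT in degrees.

∠BPT = 46°

1. ∠BNT = 80°  [vertical angles at N]
2. ∠LTP = 34°  [same arc LP]
3. ∠PNT = 100°  [linear pair at N on BP]
4. ∠BPT = 46°  [△PNT]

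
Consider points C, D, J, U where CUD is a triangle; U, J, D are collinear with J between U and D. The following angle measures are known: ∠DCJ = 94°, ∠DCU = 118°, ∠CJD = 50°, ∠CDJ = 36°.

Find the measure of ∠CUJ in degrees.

∠CUJ = 26°

1. ∠CDU = 36°  [J on ray DU]
2. ∠CUD = 26°  [△CUD]
3. ∠CUJ = 26°  [J on ray UD]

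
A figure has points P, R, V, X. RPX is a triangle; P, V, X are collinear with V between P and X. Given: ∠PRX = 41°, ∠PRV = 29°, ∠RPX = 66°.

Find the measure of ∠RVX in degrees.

1. ∠RPV = 66°  [V on ray PX]
2. ∠PVR = 85°  [△RPV]
3. ∠RVX = 95°  [linear pair at V on PX]

∠RVX = 95°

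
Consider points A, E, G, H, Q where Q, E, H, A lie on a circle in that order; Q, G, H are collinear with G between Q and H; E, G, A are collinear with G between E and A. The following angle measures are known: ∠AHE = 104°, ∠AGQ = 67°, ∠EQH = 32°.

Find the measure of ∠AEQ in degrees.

1. ∠EGH = 67°  [vertical angles at G]
2. ∠EGQ = 113°  [linear pair at G on QH]
3. ∠AEQ = 35°  [△QGE]

∠AEQ = 35°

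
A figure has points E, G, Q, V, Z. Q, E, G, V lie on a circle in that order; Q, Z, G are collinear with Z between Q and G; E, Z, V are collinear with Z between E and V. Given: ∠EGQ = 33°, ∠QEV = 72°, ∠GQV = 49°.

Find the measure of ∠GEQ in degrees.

∠GEQ = 121°

1. ∠QGV = 72°  [same arc QV]
2. ∠GVQ = 59°  [△QGV]
3. ∠GEQ = 121°  [cyclic QEGV, opposite ∠E+∠V]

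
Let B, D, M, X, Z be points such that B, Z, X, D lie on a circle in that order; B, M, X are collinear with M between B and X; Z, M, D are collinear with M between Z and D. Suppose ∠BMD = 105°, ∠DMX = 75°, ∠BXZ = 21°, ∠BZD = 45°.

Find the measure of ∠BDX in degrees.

∠BDX = 81°

1. ∠BDZ = 21°  [same arc BZ]
2. ∠BXD = 45°  [same arc BD]
3. ∠DBX = 54°  [△BMD]
4. ∠BDX = 81°  [△BXD]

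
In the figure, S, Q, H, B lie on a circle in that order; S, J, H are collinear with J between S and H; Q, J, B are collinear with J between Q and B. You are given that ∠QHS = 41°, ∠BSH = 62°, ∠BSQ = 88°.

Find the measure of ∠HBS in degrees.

1. ∠QBS = 41°  [same arc SQ]
2. ∠BQS = 51°  [△SQB]
3. ∠BHS = 51°  [same arc SB]
4. ∠HBS = 67°  [△SHB]

∠HBS = 67°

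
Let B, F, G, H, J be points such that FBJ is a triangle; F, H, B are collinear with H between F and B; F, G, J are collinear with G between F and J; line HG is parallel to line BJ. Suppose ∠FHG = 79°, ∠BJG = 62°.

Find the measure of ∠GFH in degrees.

∠GFH = 39°

1. ∠FBJ = 79°  [HG∥BJ, corresponding at H]
2. ∠BJF = 62°  [G on ray JF]
3. ∠BFJ = 39°  [△FBJ]
4. ∠GFH = 39°  [H on FB, G on FJ]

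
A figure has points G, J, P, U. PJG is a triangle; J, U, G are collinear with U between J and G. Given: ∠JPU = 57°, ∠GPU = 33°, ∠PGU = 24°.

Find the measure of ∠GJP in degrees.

∠GJP = 66°

1. ∠GUP = 123°  [△PUG]
2. ∠JUP = 57°  [linear pair at U on JG]
3. ∠PJU = 66°  [△PJU]
4. ∠GJP = 66°  [U on ray JG]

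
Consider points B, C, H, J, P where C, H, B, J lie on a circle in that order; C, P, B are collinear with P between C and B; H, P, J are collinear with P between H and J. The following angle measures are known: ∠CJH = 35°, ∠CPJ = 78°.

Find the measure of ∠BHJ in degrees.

∠BHJ = 67°

1. ∠CBH = 35°  [same arc CH]
2. ∠BPH = 78°  [vertical angles at P]
3. ∠BHJ = 67°  [△HPB]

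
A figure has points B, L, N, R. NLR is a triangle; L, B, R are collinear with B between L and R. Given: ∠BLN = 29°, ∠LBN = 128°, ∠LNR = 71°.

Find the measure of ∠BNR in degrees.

∠BNR = 48°

1. ∠NLR = 29°  [B on ray LR]
2. ∠NBR = 52°  [linear pair at B on LR]
3. ∠LRN = 80°  [△NLR]
4. ∠BRN = 80°  [B on ray RL]
5. ∠BNR = 48°  [△NBR]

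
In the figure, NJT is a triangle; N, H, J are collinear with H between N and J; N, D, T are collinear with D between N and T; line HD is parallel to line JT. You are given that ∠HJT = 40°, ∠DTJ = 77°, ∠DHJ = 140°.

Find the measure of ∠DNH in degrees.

∠DNH = 63°

1. ∠JTN = 77°  [D on ray TN]
2. ∠DHN = 40°  [linear pair at H on NJ]
3. ∠HDN = 77°  [HD∥JT, corresponding at D]
4. ∠DNH = 63°  [△NHD]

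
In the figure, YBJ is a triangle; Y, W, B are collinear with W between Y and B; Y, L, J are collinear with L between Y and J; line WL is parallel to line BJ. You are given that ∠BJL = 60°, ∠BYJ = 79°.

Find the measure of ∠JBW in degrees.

1. ∠BJY = 60°  [L on ray JY]
2. ∠JBY = 41°  [△YBJ]
3. ∠JBW = 41°  [W on ray BY]

∠JBW = 41°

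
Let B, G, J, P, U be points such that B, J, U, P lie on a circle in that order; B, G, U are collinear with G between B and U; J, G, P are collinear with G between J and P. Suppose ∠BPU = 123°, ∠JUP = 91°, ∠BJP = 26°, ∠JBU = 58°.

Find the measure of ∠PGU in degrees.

∠PGU = 96°

1. ∠BUP = 26°  [same arc BP]
2. ∠JPU = 58°  [same arc JU]
3. ∠PGU = 96°  [△UGP]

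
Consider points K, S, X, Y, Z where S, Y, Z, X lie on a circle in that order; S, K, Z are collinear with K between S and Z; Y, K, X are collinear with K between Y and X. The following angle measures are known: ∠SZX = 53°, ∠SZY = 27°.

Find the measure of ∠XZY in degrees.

∠XZY = 80°

1. ∠SYX = 53°  [same arc SX]
2. ∠SXY = 27°  [same arc SY]
3. ∠XSY = 100°  [△SYX]
4. ∠XZY = 80°  [cyclic SYZX, opposite ∠S+∠Z]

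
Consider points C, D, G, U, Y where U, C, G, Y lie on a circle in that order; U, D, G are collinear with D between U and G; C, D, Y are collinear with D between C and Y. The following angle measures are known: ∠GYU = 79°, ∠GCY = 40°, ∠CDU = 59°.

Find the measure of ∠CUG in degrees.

1. ∠GUY = 40°  [same arc GY]
2. ∠GDY = 59°  [vertical angles at D]
3. ∠UGY = 61°  [△UGY]
4. ∠CYG = 60°  [△GDY]
5. ∠CUG = 60°  [same arc CG]

∠CUG = 60°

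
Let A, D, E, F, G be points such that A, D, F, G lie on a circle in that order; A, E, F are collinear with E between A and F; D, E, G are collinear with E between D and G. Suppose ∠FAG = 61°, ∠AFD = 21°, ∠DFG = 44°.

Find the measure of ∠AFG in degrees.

1. ∠AGD = 21°  [same arc AD]
2. ∠DAG = 136°  [cyclic ADFG, opposite ∠A+∠F]
3. ∠ADG = 23°  [△ADG]
4. ∠AFG = 23°  [same arc AG]

∠AFG = 23°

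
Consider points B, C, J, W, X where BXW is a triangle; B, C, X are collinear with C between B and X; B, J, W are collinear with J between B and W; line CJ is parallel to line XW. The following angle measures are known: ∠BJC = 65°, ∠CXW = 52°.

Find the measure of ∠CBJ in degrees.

∠CBJ = 63°

1. ∠BWX = 65°  [CJ∥XW, corresponding at J]
2. ∠BXW = 52°  [C on ray XB]
3. ∠WBX = 63°  [△BXW]
4. ∠CBJ = 63°  [C on BX, J on BW]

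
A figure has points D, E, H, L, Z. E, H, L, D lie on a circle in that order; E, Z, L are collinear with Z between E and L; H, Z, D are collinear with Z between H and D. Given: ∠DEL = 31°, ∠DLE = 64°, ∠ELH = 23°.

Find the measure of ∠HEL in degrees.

∠HEL = 62°

1. ∠EDL = 85°  [△ELD]
2. ∠EHL = 95°  [cyclic EHLD, opposite ∠H+∠D]
3. ∠HEL = 62°  [△EHL]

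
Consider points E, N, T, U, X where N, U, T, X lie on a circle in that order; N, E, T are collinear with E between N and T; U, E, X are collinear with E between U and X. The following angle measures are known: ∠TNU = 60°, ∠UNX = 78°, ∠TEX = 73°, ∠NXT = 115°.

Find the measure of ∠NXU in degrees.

1. ∠TXU = 60°  [same arc UT]
2. ∠NEX = 107°  [linear pair at E on NT]
3. ∠NTX = 47°  [△TEX]
4. ∠TNX = 18°  [△NTX]
5. ∠NXU = 55°  [△NEX]

∠NXU = 55°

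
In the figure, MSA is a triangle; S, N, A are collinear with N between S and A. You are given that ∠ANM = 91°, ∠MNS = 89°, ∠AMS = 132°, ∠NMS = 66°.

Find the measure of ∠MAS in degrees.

1. ∠MSN = 25°  [△MSN]
2. ∠ASM = 25°  [N on ray SA]
3. ∠MAS = 23°  [△MSA]

∠MAS = 23°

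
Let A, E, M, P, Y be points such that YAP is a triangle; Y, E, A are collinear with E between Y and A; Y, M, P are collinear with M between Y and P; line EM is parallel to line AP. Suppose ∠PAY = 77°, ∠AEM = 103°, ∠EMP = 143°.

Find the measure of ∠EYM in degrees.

∠EYM = 66°

1. ∠MEY = 77°  [EM∥AP, corresponding at E]
2. ∠EMY = 37°  [linear pair at M on YP]
3. ∠EYM = 66°  [△YEM]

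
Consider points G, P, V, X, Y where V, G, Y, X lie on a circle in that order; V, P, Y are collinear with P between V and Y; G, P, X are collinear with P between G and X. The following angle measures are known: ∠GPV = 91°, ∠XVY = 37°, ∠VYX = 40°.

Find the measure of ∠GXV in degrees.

1. ∠XPY = 91°  [vertical angles at P]
2. ∠VPX = 89°  [linear pair at P on VY]
3. ∠GXV = 54°  [△VPX]

∠GXV = 54°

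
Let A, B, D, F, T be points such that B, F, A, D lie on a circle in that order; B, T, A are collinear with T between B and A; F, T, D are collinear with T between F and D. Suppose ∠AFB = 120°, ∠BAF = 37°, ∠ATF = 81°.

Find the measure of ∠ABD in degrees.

∠ABD = 62°

1. ∠BDF = 37°  [same arc BF]
2. ∠BTD = 81°  [vertical angles at T]
3. ∠ABD = 62°  [△BTD]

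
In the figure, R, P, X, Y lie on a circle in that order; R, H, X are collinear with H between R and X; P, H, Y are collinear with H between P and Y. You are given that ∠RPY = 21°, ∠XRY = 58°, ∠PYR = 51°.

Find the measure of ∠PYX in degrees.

1. ∠PRY = 108°  [△RPY]
2. ∠XPY = 58°  [same arc XY]
3. ∠PXY = 72°  [cyclic RPXY, opposite ∠R+∠X]
4. ∠PYX = 50°  [△PXY]

∠PYX = 50°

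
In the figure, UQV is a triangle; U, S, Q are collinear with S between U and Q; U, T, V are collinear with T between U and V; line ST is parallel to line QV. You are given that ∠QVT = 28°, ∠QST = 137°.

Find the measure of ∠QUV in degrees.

∠QUV = 109°

1. ∠QVU = 28°  [T on ray VU]
2. ∠TSU = 43°  [linear pair at S on UQ]
3. ∠STU = 28°  [ST∥QV, corresponding at T]
4. ∠SUT = 109°  [△UST]
5. ∠QUV = 109°  [S on UQ, T on UV]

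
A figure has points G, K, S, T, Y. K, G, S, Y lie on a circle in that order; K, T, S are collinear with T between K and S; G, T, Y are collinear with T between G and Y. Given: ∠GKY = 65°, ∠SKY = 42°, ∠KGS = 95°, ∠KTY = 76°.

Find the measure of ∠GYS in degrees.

1. ∠GSY = 115°  [cyclic KGSY, opposite ∠K+∠S]
2. ∠SGY = 42°  [same arc SY]
3. ∠GYS = 23°  [△GSY]

∠GYS = 23°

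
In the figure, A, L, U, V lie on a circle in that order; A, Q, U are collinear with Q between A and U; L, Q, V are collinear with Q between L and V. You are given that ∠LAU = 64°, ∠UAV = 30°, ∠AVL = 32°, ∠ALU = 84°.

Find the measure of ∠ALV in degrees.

1. ∠AVU = 96°  [cyclic ALUV, opposite ∠L+∠V]
2. ∠AUV = 54°  [△AUV]
3. ∠ALV = 54°  [same arc AV]

∠ALV = 54°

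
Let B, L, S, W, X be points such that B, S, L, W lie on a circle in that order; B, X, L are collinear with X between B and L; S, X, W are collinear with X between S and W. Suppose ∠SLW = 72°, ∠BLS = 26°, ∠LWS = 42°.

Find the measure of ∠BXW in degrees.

1. ∠LSW = 66°  [△SLW]
2. ∠BWS = 26°  [same arc BS]
3. ∠LBW = 66°  [same arc LW]
4. ∠BXW = 88°  [△BXW]

∠BXW = 88°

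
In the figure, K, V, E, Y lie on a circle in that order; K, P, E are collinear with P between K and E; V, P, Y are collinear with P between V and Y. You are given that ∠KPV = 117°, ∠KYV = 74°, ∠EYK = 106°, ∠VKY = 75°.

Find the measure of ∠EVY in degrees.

∠EVY = 43°

1. ∠EPV = 63°  [linear pair at P on KE]
2. ∠KEV = 74°  [same arc KV]
3. ∠EVY = 43°  [△VPE]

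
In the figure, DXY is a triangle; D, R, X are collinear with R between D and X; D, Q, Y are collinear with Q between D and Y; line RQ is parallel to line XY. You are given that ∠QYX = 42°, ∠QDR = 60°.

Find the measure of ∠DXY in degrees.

∠DXY = 78°

1. ∠DYX = 42°  [Q on ray YD]
2. ∠XDY = 60°  [R on DX, Q on DY]
3. ∠DXY = 78°  [△DXY]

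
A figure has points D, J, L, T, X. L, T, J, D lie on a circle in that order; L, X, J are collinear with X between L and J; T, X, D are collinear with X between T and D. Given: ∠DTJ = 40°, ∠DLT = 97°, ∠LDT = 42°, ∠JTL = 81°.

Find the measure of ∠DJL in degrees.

1. ∠DLJ = 40°  [same arc JD]
2. ∠JDL = 99°  [cyclic LTJD, opposite ∠T+∠D]
3. ∠DJL = 41°  [△LJD]

∠DJL = 41°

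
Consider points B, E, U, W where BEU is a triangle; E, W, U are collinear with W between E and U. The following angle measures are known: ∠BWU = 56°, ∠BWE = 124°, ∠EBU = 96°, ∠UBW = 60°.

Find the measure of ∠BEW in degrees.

1. ∠BUW = 64°  [△BWU]
2. ∠BUE = 64°  [W on ray UE]
3. ∠BEU = 20°  [△BEU]
4. ∠BEW = 20°  [W on ray EU]

∠BEW = 20°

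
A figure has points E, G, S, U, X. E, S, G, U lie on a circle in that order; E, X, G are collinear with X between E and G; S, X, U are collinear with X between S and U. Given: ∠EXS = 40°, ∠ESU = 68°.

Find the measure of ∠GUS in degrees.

1. ∠GXU = 40°  [vertical angles at X]
2. ∠EGU = 68°  [same arc EU]
3. ∠GUS = 72°  [△GXU]

∠GUS = 72°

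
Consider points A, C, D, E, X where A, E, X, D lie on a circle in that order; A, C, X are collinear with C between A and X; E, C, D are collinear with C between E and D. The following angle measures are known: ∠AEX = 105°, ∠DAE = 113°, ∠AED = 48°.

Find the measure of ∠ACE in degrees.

∠ACE = 76°

1. ∠ADE = 19°  [△AED]
2. ∠AXE = 19°  [same arc AE]
3. ∠EAX = 56°  [△AEX]
4. ∠ACE = 76°  [△ACE]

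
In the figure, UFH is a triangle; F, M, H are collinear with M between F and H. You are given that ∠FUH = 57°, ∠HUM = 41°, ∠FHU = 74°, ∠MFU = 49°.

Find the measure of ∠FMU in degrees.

1. ∠MHU = 74°  [M on ray HF]
2. ∠HMU = 65°  [△UMH]
3. ∠FMU = 115°  [linear pair at M on FH]

∠FMU = 115°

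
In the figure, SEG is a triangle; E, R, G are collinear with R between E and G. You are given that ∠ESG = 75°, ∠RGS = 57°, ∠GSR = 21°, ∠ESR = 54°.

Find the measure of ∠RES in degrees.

∠RES = 48°

1. ∠GRS = 102°  [△SRG]
2. ∠ERS = 78°  [linear pair at R on EG]
3. ∠RES = 48°  [△SER]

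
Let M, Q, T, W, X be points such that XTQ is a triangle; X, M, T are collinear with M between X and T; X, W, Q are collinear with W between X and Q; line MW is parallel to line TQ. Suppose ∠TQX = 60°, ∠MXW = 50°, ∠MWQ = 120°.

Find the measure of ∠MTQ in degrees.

1. ∠MWX = 60°  [MW∥TQ, corresponding at W]
2. ∠WMX = 70°  [△XMW]
3. ∠TMW = 110°  [linear pair at M on XT]
4. ∠MTQ = 70°  [MW∥TQ, co-interior at T–M]

∠MTQ = 70°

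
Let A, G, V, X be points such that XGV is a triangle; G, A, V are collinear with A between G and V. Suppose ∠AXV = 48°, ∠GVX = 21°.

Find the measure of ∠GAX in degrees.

∠GAX = 69°

1. ∠AVX = 21°  [A on ray VG]
2. ∠VAX = 111°  [△XAV]
3. ∠GAX = 69°  [linear pair at A on GV]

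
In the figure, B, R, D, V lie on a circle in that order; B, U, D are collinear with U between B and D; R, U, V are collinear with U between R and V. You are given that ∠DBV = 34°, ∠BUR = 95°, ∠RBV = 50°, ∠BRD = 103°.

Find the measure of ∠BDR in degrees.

∠BDR = 61°

1. ∠DRV = 34°  [same arc DV]
2. ∠DUR = 85°  [linear pair at U on BD]
3. ∠BDR = 61°  [△RUD]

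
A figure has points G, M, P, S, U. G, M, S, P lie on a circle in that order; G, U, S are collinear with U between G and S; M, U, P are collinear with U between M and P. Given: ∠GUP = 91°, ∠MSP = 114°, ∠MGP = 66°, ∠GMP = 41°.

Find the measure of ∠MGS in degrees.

1. ∠MUS = 91°  [vertical angles at U]
2. ∠GUM = 89°  [linear pair at U on GS]
3. ∠MGS = 50°  [△GUM]

∠MGS = 50°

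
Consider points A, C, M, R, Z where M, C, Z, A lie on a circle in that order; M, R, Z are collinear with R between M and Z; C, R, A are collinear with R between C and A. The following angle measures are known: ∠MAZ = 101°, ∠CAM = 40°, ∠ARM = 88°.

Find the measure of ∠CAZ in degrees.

1. ∠AMZ = 52°  [△MRA]
2. ∠ARZ = 92°  [linear pair at R on MZ]
3. ∠AZM = 27°  [△MZA]
4. ∠CAZ = 61°  [△ZRA]

∠CAZ = 61°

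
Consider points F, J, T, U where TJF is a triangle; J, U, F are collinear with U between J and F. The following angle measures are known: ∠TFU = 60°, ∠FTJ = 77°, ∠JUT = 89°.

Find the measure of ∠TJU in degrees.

∠TJU = 43°

1. ∠JFT = 60°  [U on ray FJ]
2. ∠FJT = 43°  [△TJF]
3. ∠TJU = 43°  [U on ray JF]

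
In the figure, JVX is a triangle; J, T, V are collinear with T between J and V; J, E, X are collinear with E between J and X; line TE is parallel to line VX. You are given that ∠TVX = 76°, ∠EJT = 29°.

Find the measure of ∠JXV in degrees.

∠JXV = 75°

1. ∠JVX = 76°  [T on ray VJ]
2. ∠VJX = 29°  [T on JV, E on JX]
3. ∠JXV = 75°  [△JVX]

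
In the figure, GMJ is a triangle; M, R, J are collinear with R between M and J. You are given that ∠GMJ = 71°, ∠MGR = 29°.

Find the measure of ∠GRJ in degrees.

1. ∠GMR = 71°  [R on ray MJ]
2. ∠GRM = 80°  [△GMR]
3. ∠GRJ = 100°  [linear pair at R on MJ]

∠GRJ = 100°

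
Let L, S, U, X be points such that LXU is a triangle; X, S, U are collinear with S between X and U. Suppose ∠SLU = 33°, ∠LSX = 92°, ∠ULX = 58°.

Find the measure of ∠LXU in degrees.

1. ∠LSU = 88°  [linear pair at S on XU]
2. ∠LUS = 59°  [△LSU]
3. ∠LUX = 59°  [S on ray UX]
4. ∠LXU = 63°  [△LXU]

∠LXU = 63°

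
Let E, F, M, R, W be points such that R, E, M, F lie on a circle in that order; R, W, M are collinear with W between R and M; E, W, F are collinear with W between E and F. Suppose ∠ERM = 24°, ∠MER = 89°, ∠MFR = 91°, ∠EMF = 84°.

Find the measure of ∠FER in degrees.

1. ∠EMR = 67°  [△REM]
2. ∠ERF = 96°  [cyclic REMF, opposite ∠R+∠M]
3. ∠EFR = 67°  [same arc RE]
4. ∠FER = 17°  [△REF]

∠FER = 17°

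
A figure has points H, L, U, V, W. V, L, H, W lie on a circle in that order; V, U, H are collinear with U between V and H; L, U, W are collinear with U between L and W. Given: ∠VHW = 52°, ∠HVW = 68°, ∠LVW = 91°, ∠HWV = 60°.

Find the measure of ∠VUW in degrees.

1. ∠VLW = 52°  [same arc VW]
2. ∠LWV = 37°  [△VLW]
3. ∠VUW = 75°  [△VUW]

∠VUW = 75°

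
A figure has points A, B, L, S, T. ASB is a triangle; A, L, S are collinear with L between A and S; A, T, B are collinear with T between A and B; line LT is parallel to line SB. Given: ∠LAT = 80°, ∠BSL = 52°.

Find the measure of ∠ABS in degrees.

∠ABS = 48°

1. ∠BAS = 80°  [L on AS, T on AB]
2. ∠ASB = 52°  [L on ray SA]
3. ∠ABS = 48°  [△ASB]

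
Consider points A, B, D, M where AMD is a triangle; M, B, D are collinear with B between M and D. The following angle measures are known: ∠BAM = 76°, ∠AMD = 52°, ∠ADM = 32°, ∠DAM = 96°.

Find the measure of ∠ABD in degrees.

1. ∠AMB = 52°  [B on ray MD]
2. ∠ABM = 52°  [△AMB]
3. ∠ABD = 128°  [linear pair at B on MD]

∠ABD = 128°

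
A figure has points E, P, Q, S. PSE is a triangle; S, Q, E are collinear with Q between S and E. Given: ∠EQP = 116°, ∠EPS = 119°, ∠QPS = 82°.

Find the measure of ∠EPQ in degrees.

∠EPQ = 37°

1. ∠PQS = 64°  [linear pair at Q on SE]
2. ∠PSQ = 34°  [△PSQ]
3. ∠ESP = 34°  [Q on ray SE]
4. ∠PES = 27°  [△PSE]
5. ∠PEQ = 27°  [Q on ray ES]
6. ∠EPQ = 37°  [△PQE]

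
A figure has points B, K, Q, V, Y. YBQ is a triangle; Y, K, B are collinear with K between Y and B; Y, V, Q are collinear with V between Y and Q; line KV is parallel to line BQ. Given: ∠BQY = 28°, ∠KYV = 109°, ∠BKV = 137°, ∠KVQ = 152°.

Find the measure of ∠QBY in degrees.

1. ∠KVY = 28°  [KV∥BQ, corresponding at V]
2. ∠VKY = 43°  [△YKV]
3. ∠QBY = 43°  [KV∥BQ, corresponding at K]

∠QBY = 43°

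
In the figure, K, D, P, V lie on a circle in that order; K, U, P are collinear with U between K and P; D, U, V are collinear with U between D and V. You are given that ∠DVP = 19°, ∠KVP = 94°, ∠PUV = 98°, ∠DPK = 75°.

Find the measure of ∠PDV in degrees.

1. ∠KPV = 63°  [△PUV]
2. ∠PKV = 23°  [△KPV]
3. ∠PDV = 23°  [same arc PV]

∠PDV = 23°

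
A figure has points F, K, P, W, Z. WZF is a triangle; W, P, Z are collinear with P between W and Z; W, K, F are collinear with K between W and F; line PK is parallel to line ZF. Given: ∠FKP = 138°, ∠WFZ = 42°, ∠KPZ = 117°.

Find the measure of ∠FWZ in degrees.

∠FWZ = 75°

1. ∠PKW = 42°  [linear pair at K on WF]
2. ∠KPW = 63°  [linear pair at P on WZ]
3. ∠KWP = 75°  [△WPK]
4. ∠FWZ = 75°  [P on WZ, K on WF]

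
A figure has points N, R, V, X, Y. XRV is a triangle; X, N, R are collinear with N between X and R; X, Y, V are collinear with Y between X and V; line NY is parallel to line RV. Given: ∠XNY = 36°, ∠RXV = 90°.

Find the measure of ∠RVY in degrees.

∠RVY = 54°

1. ∠VRX = 36°  [NY∥RV, corresponding at N]
2. ∠RVX = 54°  [△XRV]
3. ∠RVY = 54°  [Y on ray VX]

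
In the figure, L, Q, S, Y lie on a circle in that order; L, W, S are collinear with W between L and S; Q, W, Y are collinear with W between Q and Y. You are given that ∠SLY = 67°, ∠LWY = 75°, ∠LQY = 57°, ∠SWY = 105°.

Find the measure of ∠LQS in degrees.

∠LQS = 124°

1. ∠SQY = 67°  [same arc SY]
2. ∠QWS = 75°  [vertical angles at W]
3. ∠LWQ = 105°  [vertical angles at W]
4. ∠LSQ = 38°  [△QWS]
5. ∠QLS = 18°  [△LWQ]
6. ∠LQS = 124°  [△LQS]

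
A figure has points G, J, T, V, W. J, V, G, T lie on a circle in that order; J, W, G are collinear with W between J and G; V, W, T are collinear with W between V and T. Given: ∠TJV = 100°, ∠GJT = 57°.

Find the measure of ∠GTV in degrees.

∠GTV = 43°

1. ∠TGV = 80°  [cyclic JVGT, opposite ∠J+∠G]
2. ∠GVT = 57°  [same arc GT]
3. ∠GTV = 43°  [△VGT]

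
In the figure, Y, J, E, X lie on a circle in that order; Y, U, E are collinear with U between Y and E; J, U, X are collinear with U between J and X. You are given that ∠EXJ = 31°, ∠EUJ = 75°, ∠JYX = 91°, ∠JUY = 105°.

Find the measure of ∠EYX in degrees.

1. ∠JEX = 89°  [cyclic YJEX, opposite ∠Y+∠E]
2. ∠EJX = 60°  [△JEX]
3. ∠EYX = 60°  [same arc EX]

∠EYX = 60°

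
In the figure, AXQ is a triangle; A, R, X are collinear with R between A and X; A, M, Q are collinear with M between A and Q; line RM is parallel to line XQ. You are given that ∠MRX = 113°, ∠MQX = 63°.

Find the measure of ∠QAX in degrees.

1. ∠ARM = 67°  [linear pair at R on AX]
2. ∠AQX = 63°  [M on ray QA]
3. ∠AXQ = 67°  [RM∥XQ, corresponding at R]
4. ∠QAX = 50°  [△AXQ]

∠QAX = 50°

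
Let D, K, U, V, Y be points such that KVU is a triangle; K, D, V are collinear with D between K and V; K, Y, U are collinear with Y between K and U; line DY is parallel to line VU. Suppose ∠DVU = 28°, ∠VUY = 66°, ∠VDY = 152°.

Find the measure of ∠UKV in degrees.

1. ∠KVU = 28°  [D on ray VK]
2. ∠KUV = 66°  [Y on ray UK]
3. ∠UKV = 86°  [△KVU]

∠UKV = 86°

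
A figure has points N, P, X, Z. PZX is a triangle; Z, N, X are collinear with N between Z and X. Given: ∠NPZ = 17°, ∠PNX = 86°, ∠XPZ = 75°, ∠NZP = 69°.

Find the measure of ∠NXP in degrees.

1. ∠PZX = 69°  [N on ray ZX]
2. ∠PXZ = 36°  [△PZX]
3. ∠NXP = 36°  [N on ray XZ]

∠NXP = 36°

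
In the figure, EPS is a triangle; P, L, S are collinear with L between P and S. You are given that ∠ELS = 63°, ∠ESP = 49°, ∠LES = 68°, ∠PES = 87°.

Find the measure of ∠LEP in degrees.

1. ∠ELP = 117°  [linear pair at L on PS]
2. ∠EPS = 44°  [△EPS]
3. ∠EPL = 44°  [L on ray PS]
4. ∠LEP = 19°  [△EPL]

∠LEP = 19°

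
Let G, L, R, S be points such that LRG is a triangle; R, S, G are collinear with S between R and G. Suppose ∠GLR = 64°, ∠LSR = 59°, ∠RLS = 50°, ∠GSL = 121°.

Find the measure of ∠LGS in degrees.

∠LGS = 45°

1. ∠LRS = 71°  [△LRS]
2. ∠GRL = 71°  [S on ray RG]
3. ∠LGR = 45°  [△LRG]
4. ∠LGS = 45°  [S on ray GR]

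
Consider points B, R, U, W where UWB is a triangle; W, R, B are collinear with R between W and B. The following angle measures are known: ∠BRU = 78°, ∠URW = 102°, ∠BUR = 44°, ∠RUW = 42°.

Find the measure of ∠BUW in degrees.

1. ∠RBU = 58°  [△URB]
2. ∠RWU = 36°  [△UWR]
3. ∠UBW = 58°  [R on ray BW]
4. ∠BWU = 36°  [R on ray WB]
5. ∠BUW = 86°  [△UWB]

∠BUW = 86°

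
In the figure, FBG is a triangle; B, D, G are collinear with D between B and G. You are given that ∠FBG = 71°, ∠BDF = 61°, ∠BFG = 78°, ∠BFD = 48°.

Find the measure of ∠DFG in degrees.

∠DFG = 30°

1. ∠BGF = 31°  [△FBG]
2. ∠FDG = 119°  [linear pair at D on BG]
3. ∠DGF = 31°  [D on ray GB]
4. ∠DFG = 30°  [△FDG]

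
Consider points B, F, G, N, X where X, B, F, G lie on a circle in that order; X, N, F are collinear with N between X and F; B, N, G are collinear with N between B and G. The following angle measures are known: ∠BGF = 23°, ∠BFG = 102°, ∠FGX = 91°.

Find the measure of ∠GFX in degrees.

∠GFX = 34°

1. ∠FBG = 55°  [△BFG]
2. ∠FXG = 55°  [same arc FG]
3. ∠GFX = 34°  [△XFG]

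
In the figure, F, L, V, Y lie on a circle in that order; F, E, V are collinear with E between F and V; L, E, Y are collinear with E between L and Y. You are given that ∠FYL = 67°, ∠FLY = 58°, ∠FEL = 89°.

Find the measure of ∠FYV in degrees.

∠FYV = 100°

1. ∠FVL = 67°  [same arc FL]
2. ∠LFV = 33°  [△FEL]
3. ∠FLV = 80°  [△FLV]
4. ∠FYV = 100°  [cyclic FLVY, opposite ∠L+∠Y]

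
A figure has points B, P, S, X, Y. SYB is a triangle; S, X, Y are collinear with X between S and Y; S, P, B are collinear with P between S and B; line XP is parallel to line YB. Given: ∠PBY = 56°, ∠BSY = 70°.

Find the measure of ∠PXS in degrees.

1. ∠SBY = 56°  [P on ray BS]
2. ∠BYS = 54°  [△SYB]
3. ∠PXS = 54°  [XP∥YB, corresponding at X]

∠PXS = 54°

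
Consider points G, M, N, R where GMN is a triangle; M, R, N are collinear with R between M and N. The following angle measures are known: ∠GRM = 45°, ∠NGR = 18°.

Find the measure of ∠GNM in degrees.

1. ∠GRN = 135°  [linear pair at R on MN]
2. ∠GNR = 27°  [△GRN]
3. ∠GNM = 27°  [R on ray NM]

∠GNM = 27°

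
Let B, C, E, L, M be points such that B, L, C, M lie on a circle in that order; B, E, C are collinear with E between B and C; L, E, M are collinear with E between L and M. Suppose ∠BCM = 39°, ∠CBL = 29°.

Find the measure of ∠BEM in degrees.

1. ∠CML = 29°  [same arc LC]
2. ∠CEM = 112°  [△CEM]
3. ∠BEM = 68°  [linear pair at E on BC]

∠BEM = 68°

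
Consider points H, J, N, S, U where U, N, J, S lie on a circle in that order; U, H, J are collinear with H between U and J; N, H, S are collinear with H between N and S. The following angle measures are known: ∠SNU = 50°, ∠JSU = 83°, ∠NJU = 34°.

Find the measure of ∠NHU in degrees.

1. ∠JNU = 97°  [cyclic UNJS, opposite ∠N+∠S]
2. ∠JUN = 49°  [△UNJ]
3. ∠NHU = 81°  [△UHN]

∠NHU = 81°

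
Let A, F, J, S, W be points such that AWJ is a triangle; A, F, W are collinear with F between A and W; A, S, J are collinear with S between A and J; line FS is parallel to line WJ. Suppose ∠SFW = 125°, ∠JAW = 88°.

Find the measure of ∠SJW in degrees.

∠SJW = 37°

1. ∠AFS = 55°  [linear pair at F on AW]
2. ∠FAS = 88°  [F on AW, S on AJ]
3. ∠ASF = 37°  [△AFS]
4. ∠FSJ = 143°  [linear pair at S on AJ]
5. ∠SJW = 37°  [FS∥WJ, co-interior at J–S]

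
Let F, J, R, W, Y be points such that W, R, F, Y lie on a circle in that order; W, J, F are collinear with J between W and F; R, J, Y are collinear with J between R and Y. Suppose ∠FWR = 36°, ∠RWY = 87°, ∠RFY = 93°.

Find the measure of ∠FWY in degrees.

∠FWY = 51°

1. ∠FYR = 36°  [same arc RF]
2. ∠FRY = 51°  [△RFY]
3. ∠FWY = 51°  [same arc FY]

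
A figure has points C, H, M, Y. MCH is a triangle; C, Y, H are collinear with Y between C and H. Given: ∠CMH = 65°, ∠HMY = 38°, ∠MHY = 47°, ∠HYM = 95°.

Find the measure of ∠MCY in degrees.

1. ∠CHM = 47°  [Y on ray HC]
2. ∠HCM = 68°  [△MCH]
3. ∠MCY = 68°  [Y on ray CH]

∠MCY = 68°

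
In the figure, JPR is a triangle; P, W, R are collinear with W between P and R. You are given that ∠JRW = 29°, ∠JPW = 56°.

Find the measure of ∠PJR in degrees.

1. ∠JRP = 29°  [W on ray RP]
2. ∠JPR = 56°  [W on ray PR]
3. ∠PJR = 95°  [△JPR]

∠PJR = 95°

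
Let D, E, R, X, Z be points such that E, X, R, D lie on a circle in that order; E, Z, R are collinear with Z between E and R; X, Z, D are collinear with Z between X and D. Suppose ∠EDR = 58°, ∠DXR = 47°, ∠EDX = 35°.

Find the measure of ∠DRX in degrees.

∠DRX = 110°

1. ∠EXR = 122°  [cyclic EXRD, opposite ∠X+∠D]
2. ∠ERX = 35°  [same arc EX]
3. ∠REX = 23°  [△EXR]
4. ∠RDX = 23°  [same arc XR]
5. ∠DRX = 110°  [△XRD]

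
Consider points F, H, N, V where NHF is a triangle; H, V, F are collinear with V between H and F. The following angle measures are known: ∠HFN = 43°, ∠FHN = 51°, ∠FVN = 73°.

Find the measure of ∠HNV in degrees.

∠HNV = 22°

1. ∠NHV = 51°  [V on ray HF]
2. ∠HVN = 107°  [linear pair at V on HF]
3. ∠HNV = 22°  [△NHV]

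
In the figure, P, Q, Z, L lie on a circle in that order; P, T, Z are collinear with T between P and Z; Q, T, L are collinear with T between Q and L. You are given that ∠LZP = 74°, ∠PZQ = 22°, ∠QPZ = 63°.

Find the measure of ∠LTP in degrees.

∠LTP = 137°

1. ∠QLZ = 63°  [same arc QZ]
2. ∠LTZ = 43°  [△ZTL]
3. ∠LTP = 137°  [linear pair at T on PZ]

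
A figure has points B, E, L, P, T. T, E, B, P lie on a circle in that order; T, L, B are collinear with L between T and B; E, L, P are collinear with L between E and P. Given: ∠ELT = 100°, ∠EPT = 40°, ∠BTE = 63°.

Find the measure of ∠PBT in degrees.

∠PBT = 17°

1. ∠BLP = 100°  [vertical angles at L]
2. ∠BPE = 63°  [same arc EB]
3. ∠PBT = 17°  [△BLP]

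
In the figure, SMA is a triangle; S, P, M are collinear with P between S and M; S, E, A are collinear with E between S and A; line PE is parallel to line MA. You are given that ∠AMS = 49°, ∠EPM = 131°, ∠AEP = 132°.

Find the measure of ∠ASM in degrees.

1. ∠EPS = 49°  [PE∥MA, corresponding at P]
2. ∠PES = 48°  [linear pair at E on SA]
3. ∠ESP = 83°  [△SPE]
4. ∠ASM = 83°  [P on SM, E on SA]

∠ASM = 83°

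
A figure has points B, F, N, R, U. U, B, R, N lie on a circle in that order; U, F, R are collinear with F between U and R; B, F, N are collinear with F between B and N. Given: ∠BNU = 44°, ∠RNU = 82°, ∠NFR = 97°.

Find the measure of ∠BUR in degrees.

∠BUR = 38°

1. ∠BRU = 44°  [same arc UB]
2. ∠RBU = 98°  [cyclic UBRN, opposite ∠B+∠N]
3. ∠BUR = 38°  [△UBR]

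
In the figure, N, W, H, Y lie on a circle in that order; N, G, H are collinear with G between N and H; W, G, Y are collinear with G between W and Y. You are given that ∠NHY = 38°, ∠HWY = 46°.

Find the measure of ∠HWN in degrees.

∠HWN = 84°

1. ∠HNY = 46°  [same arc HY]
2. ∠HYN = 96°  [△NHY]
3. ∠HWN = 84°  [cyclic NWHY, opposite ∠W+∠Y]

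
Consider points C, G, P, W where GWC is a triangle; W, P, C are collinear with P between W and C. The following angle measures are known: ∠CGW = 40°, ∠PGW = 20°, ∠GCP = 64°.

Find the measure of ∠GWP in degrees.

∠GWP = 76°

1. ∠GCW = 64°  [P on ray CW]
2. ∠CWG = 76°  [△GWC]
3. ∠GWP = 76°  [P on ray WC]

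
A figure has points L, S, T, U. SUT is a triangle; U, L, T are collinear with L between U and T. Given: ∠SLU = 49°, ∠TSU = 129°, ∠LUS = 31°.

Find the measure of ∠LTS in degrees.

1. ∠SUT = 31°  [L on ray UT]
2. ∠STU = 20°  [△SUT]
3. ∠LTS = 20°  [L on ray TU]

∠LTS = 20°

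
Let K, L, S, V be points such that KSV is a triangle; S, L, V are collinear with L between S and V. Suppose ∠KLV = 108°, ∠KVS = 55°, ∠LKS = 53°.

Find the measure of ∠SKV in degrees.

∠SKV = 70°

1. ∠KLS = 72°  [linear pair at L on SV]
2. ∠KSL = 55°  [△KSL]
3. ∠KSV = 55°  [L on ray SV]
4. ∠SKV = 70°  [△KSV]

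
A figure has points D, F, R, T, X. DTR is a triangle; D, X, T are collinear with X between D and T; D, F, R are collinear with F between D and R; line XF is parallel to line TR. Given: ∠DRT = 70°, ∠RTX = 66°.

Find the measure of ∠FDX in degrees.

∠FDX = 44°

1. ∠DTR = 66°  [X on ray TD]
2. ∠RDT = 44°  [△DTR]
3. ∠FDX = 44°  [X on DT, F on DR]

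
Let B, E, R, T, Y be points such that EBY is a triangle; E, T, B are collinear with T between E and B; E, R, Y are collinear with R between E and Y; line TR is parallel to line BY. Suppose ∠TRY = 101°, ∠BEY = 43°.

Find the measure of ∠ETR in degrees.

1. ∠ERT = 79°  [linear pair at R on EY]
2. ∠RET = 43°  [T on EB, R on EY]
3. ∠ETR = 58°  [△ETR]

∠ETR = 58°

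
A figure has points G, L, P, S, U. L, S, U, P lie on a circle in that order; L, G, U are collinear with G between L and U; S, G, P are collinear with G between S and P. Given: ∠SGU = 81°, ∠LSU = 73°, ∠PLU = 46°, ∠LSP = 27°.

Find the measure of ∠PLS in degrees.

1. ∠LGP = 81°  [vertical angles at G]
2. ∠LPS = 53°  [△LGP]
3. ∠PLS = 100°  [△LSP]

∠PLS = 100°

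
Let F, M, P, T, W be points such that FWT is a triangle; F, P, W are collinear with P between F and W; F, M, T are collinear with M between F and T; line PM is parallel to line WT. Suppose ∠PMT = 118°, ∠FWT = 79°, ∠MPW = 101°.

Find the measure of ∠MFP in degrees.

1. ∠FMP = 62°  [linear pair at M on FT]
2. ∠FPM = 79°  [PM∥WT, corresponding at P]
3. ∠MFP = 39°  [△FPM]

∠MFP = 39°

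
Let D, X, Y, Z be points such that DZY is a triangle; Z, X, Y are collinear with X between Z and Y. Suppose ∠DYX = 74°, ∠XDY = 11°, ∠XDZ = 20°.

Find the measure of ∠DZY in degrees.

∠DZY = 75°

1. ∠DXY = 95°  [△DXY]
2. ∠DXZ = 85°  [linear pair at X on ZY]
3. ∠DZX = 75°  [△DZX]
4. ∠DZY = 75°  [X on ray ZY]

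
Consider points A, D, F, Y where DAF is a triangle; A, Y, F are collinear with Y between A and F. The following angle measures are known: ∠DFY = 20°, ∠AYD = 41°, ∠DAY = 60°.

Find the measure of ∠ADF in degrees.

∠ADF = 100°

1. ∠AFD = 20°  [Y on ray FA]
2. ∠DAF = 60°  [Y on ray AF]
3. ∠ADF = 100°  [△DAF]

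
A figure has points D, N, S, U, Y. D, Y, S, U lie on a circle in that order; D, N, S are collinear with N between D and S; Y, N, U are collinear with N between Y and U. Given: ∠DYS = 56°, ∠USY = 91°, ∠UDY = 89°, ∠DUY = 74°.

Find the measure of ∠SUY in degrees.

1. ∠DSY = 74°  [same arc DY]
2. ∠SDY = 50°  [△DYS]
3. ∠SUY = 50°  [same arc YS]

∠SUY = 50°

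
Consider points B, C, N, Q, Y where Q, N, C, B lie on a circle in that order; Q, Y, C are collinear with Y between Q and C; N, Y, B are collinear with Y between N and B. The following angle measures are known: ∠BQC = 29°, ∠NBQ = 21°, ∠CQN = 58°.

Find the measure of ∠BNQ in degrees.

1. ∠BYQ = 130°  [△QYB]
2. ∠CBN = 58°  [same arc NC]
3. ∠BYC = 50°  [linear pair at Y on QC]
4. ∠BCQ = 72°  [△CYB]
5. ∠BNQ = 72°  [same arc QB]

∠BNQ = 72°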